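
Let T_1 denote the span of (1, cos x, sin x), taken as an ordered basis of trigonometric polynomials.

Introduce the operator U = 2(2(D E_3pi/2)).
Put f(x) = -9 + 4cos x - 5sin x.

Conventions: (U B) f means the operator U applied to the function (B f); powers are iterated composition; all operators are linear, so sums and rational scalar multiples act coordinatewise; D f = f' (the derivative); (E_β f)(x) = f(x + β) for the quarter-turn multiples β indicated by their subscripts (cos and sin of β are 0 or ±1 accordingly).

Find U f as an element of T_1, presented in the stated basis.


E_3pi/2 f = -9 + 5cos x + 4sin x
D E_3pi/2 f = 4cos x - 5sin x
(2(D E_3pi/2)) f = 8cos x - 10sin x
(2(2(D E_3pi/2))) f = 16cos x - 20sin x

the result is g(x) = 16cos x - 20sin x


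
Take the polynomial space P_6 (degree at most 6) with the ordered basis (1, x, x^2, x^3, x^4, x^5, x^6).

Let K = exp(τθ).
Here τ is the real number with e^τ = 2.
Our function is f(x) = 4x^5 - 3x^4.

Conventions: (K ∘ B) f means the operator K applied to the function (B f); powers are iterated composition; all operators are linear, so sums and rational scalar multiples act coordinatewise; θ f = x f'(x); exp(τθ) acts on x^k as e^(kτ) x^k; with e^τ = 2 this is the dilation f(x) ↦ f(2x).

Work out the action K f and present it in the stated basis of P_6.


exp(τθ) x^k = e^(kτ) x^k; with e^τ = 2 this sends x^k to 2^k x^k
x^4 ↦ 16 x^4
x^5 ↦ 32 x^5
applying this coordinatewise to f: exp(τθ) f = 128x^5 - 48x^4

the image equals g(x) = 128x^5 - 48x^4


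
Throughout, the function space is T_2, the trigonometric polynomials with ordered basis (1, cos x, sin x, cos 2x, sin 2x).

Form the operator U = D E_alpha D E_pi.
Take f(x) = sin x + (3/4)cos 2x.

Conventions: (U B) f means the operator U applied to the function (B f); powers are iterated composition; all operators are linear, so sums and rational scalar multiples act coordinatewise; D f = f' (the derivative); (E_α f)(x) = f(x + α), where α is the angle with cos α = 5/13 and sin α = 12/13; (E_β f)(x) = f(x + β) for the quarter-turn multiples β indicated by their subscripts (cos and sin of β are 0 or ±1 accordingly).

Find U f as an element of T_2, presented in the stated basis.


E_pi f = -sin x + (3/4)cos 2x
D E_pi f = -cos x - (3/2)sin 2x
E_alpha (D E_pi) f = -(5/13)cos x + (12/13)sin x - (180/169)cos 2x + (357/338)sin 2x
D E_alpha (D E_pi) f = (12/13)cos x + (5/13)sin x + (357/169)cos 2x + (360/169)sin 2x

the result is g(x) = (12/13)cos x + (5/13)sin x + (357/169)cos 2x + (360/169)sin 2x


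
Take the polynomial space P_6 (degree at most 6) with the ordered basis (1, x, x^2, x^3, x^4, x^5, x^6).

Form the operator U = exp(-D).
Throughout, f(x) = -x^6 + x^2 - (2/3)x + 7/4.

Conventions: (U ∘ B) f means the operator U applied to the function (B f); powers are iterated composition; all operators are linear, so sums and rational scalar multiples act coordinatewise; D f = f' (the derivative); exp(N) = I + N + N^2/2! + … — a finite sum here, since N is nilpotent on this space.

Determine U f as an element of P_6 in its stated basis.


the result is g(x) = -x^6 + 6x^5 - 15x^4 + 20x^3 - 14x^2 + (10/3)x + 29/12

order-1 term: 6x^5 - 2x + 2/3
order-2 term: -15x^4 + 1
order-3 term: 20x^3
order-4 term: -15x^2
order-5 term: 6x
order-6 term: -1
the series for exp(-D) f terminates at order 6
exp(-D) f = -x^6 + 6x^5 - 15x^4 + 20x^3 - 14x^2 + (10/3)x + 29/12


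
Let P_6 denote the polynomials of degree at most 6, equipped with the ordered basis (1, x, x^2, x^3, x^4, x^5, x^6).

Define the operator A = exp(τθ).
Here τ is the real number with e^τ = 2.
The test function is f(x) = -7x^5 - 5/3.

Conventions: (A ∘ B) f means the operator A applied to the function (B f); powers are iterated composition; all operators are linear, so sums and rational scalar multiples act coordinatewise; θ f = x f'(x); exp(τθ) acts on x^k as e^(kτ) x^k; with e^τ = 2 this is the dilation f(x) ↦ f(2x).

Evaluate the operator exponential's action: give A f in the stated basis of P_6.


exp(τθ) x^k = e^(kτ) x^k; with e^τ = 2 this sends x^k to 2^k x^k
x^5 ↦ 32 x^5
applying this coordinatewise to f: exp(τθ) f = -224x^5 - 5/3

g(x) = -224x^5 - 5/3


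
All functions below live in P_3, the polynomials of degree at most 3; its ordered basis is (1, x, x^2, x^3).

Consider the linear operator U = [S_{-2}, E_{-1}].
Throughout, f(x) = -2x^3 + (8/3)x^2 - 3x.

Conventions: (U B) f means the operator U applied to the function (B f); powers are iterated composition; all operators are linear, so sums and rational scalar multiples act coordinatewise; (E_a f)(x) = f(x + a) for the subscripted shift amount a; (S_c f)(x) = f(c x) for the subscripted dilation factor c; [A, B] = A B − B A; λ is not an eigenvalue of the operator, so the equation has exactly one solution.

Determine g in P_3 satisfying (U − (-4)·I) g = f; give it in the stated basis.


g(x) = -(1/2)x^3 - (23/6)x^2 + 13x + 23/4

write g with unknown coordinates in the stated basis and equate coefficients in (U − (-4)·I) g = f
solving from the highest basis element down gives g = -(1/2)x^3 - (23/6)x^2 + 13x + 23/4
check: U g = 18x^2 - 55x - 23
so U g − (-4)·g = -2x^3 + (8/3)x^2 - 3x = f ✓


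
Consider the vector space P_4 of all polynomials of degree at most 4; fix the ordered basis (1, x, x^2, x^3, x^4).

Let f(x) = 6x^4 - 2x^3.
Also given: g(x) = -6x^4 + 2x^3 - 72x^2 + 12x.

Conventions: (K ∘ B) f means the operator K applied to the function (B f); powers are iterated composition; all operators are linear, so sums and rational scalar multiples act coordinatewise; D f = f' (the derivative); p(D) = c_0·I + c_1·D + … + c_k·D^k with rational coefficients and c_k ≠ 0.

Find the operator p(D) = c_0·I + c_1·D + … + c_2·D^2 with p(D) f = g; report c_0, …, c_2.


D^0 f = 6x^4 - 2x^3
D^1 f = 24x^3 - 6x^2
D^2 f = 72x^2 - 12x
matching coefficients of g against c_0 f + c_1 Df + … from the top degree down determines the c_i
solution: c_0 = -1, c_1 = 0, c_2 = -1

p(D) = -I − D^2, i.e. c_0 = -1, c_1 = 0, c_2 = -1


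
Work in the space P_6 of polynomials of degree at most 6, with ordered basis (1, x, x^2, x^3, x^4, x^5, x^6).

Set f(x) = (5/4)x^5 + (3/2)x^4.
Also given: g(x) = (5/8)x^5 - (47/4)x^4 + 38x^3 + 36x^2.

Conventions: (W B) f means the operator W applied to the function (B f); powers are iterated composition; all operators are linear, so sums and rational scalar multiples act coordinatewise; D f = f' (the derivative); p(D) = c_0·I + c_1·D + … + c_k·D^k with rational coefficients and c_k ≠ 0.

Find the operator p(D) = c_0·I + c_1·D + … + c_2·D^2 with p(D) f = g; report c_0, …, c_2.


D^0 f = (5/4)x^5 + (3/2)x^4
D^1 f = (25/4)x^4 + 6x^3
D^2 f = 25x^3 + 18x^2
matching coefficients of g against c_0 f + c_1 Df + … from the top degree down determines the c_i
solution: c_0 = 1/2, c_1 = -2, c_2 = 2

c_0 = 1/2, c_1 = -2, c_2 = 2


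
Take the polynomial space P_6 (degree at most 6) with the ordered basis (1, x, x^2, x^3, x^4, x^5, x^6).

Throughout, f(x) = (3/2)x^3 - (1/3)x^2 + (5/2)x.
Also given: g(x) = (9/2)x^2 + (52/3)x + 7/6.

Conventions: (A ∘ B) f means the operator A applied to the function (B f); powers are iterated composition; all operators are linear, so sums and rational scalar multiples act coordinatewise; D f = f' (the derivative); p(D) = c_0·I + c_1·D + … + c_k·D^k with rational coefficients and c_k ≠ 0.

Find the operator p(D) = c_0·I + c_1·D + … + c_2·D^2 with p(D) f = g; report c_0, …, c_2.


D^0 f = (3/2)x^3 - (1/3)x^2 + (5/2)x
D^1 f = (9/2)x^2 - (2/3)x + 5/2
D^2 f = 9x - 2/3
matching coefficients of g against c_0 f + c_1 Df + … from the top degree down determines the c_i
solution: c_0 = 0, c_1 = 1, c_2 = 2

c_0 = 0, c_1 = 1, c_2 = 2


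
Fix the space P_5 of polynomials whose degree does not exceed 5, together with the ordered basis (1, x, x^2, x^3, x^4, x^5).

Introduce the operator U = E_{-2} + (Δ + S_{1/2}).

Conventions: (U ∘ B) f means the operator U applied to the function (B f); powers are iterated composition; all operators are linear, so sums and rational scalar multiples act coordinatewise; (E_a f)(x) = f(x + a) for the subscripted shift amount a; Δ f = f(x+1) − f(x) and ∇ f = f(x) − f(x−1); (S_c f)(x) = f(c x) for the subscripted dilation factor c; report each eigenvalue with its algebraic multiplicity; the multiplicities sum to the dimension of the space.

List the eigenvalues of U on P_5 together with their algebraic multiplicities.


λ = 33/32 (multiplicity 1), λ = 17/16 (multiplicity 1), λ = 9/8 (multiplicity 1), λ = 5/4 (multiplicity 1), λ = 3/2 (multiplicity 1), λ = 2 (multiplicity 1)

image of 1: 2
image of x: (3/2)x - 1
image of x^2: (5/4)x^2 - 2x + 5
image of x^3: (9/8)x^3 - 3x^2 + 15x - 7
image of x^4: (17/16)x^4 - 4x^3 + 30x^2 - 28x + 17
image of x^5: (33/32)x^5 - 5x^4 + 50x^3 - 70x^2 + 85x - 31
the matrix is upper triangular; its diagonal is (2, 3/2, 5/4, 9/8, 17/16, 33/32)
for a triangular matrix the eigenvalues are the diagonal entries, with algebraic multiplicity their repetition count


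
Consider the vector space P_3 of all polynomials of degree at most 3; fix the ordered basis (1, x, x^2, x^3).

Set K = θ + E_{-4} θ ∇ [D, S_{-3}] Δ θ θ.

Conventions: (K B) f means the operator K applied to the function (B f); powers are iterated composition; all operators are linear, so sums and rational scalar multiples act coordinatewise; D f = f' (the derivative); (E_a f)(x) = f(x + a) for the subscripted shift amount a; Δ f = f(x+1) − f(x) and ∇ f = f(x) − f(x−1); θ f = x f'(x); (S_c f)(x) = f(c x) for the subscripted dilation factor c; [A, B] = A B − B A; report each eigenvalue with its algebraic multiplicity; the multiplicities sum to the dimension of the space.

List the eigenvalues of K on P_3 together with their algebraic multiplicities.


image of 1: 0
image of x: x
image of x^2: 2x^2
image of x^3: 3x^3
the matrix is upper triangular; its diagonal is (0, 1, 2, 3)
for a triangular matrix the eigenvalues are the diagonal entries, with algebraic multiplicity their repetition count

λ = 0 (multiplicity 1), λ = 1 (multiplicity 1), λ = 2 (multiplicity 1), λ = 3 (multiplicity 1)


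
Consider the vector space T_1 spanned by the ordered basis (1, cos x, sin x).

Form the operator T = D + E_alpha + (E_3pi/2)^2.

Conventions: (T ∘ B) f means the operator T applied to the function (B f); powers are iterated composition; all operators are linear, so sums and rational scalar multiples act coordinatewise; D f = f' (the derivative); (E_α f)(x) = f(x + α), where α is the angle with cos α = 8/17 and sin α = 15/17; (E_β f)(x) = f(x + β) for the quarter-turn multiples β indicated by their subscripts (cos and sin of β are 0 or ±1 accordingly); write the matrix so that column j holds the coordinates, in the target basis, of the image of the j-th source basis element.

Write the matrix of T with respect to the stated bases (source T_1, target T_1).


the matrix is [[2, 0, 0]; [0, -9/17, 32/17]; [0, -32/17, -9/17]] (rows listed top to bottom)

image of 1: 2
image of cos x: -(9/17)cos x - (32/17)sin x
image of sin x: (32/17)cos x - (9/17)sin x
each image's coordinates form column j of the matrix


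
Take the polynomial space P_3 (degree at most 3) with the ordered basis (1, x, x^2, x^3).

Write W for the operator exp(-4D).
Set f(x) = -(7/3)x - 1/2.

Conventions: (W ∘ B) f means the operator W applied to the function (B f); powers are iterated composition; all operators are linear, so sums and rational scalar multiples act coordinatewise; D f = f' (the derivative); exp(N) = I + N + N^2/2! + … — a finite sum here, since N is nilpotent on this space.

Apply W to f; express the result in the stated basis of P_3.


order-1 term: 28/3
the series for exp(-4D) f terminates at order 1
exp(-4D) f = -(7/3)x + 53/6

g(x) = -(7/3)x + 53/6


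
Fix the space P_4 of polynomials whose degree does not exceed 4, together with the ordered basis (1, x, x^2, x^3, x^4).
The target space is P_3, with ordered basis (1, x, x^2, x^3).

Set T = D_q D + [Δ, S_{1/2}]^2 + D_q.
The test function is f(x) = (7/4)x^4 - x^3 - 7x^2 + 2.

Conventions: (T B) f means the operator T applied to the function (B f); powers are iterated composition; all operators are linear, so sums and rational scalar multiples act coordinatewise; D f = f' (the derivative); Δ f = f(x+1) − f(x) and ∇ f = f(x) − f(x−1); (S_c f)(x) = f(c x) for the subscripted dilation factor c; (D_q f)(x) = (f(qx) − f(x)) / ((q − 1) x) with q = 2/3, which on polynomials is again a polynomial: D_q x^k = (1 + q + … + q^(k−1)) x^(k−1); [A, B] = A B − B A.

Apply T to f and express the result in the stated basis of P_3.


D f = 7x^3 - 3x^2 - 14x
D_q D f = (133/9)x^2 - 5x - 14
S_{1/2} f = (7/64)x^4 - (1/8)x^3 - (7/4)x^2 + 2
Δ S_{1/2} f = (7/16)x^3 + (9/32)x^2 - (55/16)x - 113/64
Δ f = 7x^3 + (15/2)x^2 - 10x - 25/4
S_{1/2} Δ f = (7/8)x^3 + (15/8)x^2 - 5x - 25/4
[Δ, S_{1/2}] f = -(7/16)x^3 - (51/32)x^2 + (25/16)x + 287/64
S_{1/2} [Δ, S_{1/2}] f = -(7/128)x^3 - (51/128)x^2 + (25/32)x + 287/64
Δ S_{1/2} [Δ, S_{1/2}] f = -(21/128)x^2 - (123/128)x + 21/64
Δ [Δ, S_{1/2}] f = -(21/16)x^2 - (9/2)x - 15/32
S_{1/2} Δ [Δ, S_{1/2}] f = -(21/64)x^2 - (9/4)x - 15/32
[Δ, S_{1/2}] [Δ, S_{1/2}] f = (21/128)x^2 + (165/128)x + 51/64
D_q f = (455/108)x^3 - (19/9)x^2 - (35/3)x
(D_q D + [Δ, S_{1/2}]^2 + D_q) f = (455/108)x^3 + (4927/384)x^2 - (5905/384)x - 845/64

g(x) = (455/108)x^3 + (4927/384)x^2 - (5905/384)x - 845/64


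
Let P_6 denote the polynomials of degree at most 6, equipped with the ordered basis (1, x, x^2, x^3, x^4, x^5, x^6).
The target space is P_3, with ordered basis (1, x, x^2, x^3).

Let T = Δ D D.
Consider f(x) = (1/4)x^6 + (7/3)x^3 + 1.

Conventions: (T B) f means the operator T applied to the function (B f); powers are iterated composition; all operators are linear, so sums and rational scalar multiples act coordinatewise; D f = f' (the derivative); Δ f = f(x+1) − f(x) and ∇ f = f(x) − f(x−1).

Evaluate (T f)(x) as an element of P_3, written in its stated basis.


the result is g(x) = 30x^3 + 45x^2 + 30x + 43/2

D f = (3/2)x^5 + 7x^2
D D f = (15/2)x^4 + 14x
Δ (D D) f = 30x^3 + 45x^2 + 30x + 43/2


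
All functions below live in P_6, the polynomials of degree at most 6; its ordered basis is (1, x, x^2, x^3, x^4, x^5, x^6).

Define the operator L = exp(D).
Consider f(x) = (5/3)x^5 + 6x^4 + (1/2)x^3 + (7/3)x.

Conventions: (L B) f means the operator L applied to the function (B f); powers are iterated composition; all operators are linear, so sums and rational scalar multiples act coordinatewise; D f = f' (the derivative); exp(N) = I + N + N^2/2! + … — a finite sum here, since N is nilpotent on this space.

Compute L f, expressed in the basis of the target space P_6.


order-1 term: (25/3)x^4 + 24x^3 + (3/2)x^2 + 7/3
order-2 term: (50/3)x^3 + 36x^2 + (3/2)x
order-3 term: (50/3)x^2 + 24x + 1/2
order-4 term: (25/3)x + 6
order-5 term: 5/3
the series for exp(D) f terminates at order 5
exp(D) f = (5/3)x^5 + (43/3)x^4 + (247/6)x^3 + (325/6)x^2 + (217/6)x + 21/2

the result is g(x) = (5/3)x^5 + (43/3)x^4 + (247/6)x^3 + (325/6)x^2 + (217/6)x + 21/2


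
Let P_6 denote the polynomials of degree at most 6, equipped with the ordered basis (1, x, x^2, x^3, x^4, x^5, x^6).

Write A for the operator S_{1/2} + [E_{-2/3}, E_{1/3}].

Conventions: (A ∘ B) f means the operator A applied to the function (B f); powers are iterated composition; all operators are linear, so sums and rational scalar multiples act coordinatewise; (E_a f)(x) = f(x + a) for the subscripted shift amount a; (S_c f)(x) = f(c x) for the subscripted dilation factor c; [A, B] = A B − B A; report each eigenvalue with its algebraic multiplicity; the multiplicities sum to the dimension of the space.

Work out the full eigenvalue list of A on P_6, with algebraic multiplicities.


image of 1: 1
image of x: (1/2)x
image of x^2: (1/4)x^2
image of x^3: (1/8)x^3
image of x^4: (1/16)x^4
image of x^5: (1/32)x^5
image of x^6: (1/64)x^6
the matrix is upper triangular; its diagonal is (1, 1/2, 1/4, 1/8, 1/16, 1/32, 1/64)
for a triangular matrix the eigenvalues are the diagonal entries, with algebraic multiplicity their repetition count

λ = 1/64 (multiplicity 1), λ = 1/32 (multiplicity 1), λ = 1/16 (multiplicity 1), λ = 1/8 (multiplicity 1), λ = 1/4 (multiplicity 1), λ = 1/2 (multiplicity 1), λ = 1 (multiplicity 1)


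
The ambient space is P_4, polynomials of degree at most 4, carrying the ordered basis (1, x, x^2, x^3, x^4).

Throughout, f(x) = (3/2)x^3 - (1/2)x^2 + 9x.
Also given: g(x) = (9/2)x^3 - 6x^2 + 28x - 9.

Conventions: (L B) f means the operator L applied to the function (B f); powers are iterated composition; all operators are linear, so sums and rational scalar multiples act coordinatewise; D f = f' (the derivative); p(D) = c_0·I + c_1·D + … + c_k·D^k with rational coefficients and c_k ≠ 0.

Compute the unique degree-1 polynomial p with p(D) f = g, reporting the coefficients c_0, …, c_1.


D^0 f = (3/2)x^3 - (1/2)x^2 + 9x
D^1 f = (9/2)x^2 - x + 9
matching coefficients of g against c_0 f + c_1 Df + … from the top degree down determines the c_i
solution: c_0 = 3, c_1 = -1

p(D) = 3·I − D, i.e. c_0 = 3, c_1 = -1


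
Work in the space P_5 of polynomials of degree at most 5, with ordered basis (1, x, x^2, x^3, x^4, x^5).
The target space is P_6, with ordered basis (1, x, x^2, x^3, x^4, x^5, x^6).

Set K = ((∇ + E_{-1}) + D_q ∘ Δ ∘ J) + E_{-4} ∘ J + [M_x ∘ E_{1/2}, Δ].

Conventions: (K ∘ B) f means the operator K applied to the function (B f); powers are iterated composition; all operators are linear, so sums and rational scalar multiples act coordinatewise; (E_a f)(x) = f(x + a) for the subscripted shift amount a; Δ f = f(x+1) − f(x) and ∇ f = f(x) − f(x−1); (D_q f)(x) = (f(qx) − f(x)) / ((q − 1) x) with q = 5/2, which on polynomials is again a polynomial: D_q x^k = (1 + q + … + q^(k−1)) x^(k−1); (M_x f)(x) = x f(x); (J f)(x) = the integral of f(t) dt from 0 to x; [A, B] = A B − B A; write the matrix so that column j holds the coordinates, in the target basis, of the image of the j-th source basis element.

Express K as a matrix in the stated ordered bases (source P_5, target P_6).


image of 1: x - 4
image of x: (1/2)x^2 - 4x + 15/2
image of x^2: (1/3)x^3 - 4x^2 + (33/2)x - 271/12
image of x^3: (1/4)x^4 - 4x^3 + (117/4)x^2 - (131/2)x + 493/8
image of x^4: (1/5)x^5 - 4x^4 + (411/8)x^3 - 122x^2 + (499/2)x - 16709/80
image of x^5: (1/6)x^6 - 4x^5 + (1551/16)x^4 - (8275/48)x^3 + (2555/4)x^2 - (16649/16)x + 64903/96
each image's coordinates form column j of the matrix

the matrix is [[-4, 15/2, -271/12, 493/8, -16709/80, 64903/96]; [1, -4, 33/2, -131/2, 499/2, -16649/16]; [0, 1/2, -4, 117/4, -122, 2555/4]; [0, 0, 1/3, -4, 411/8, -8275/48]; [0, 0, 0, 1/4, -4, 1551/16]; [0, 0, 0, 0, 1/5, -4]; [0, 0, 0, 0, 0, 1/6]] (rows listed top to bottom)


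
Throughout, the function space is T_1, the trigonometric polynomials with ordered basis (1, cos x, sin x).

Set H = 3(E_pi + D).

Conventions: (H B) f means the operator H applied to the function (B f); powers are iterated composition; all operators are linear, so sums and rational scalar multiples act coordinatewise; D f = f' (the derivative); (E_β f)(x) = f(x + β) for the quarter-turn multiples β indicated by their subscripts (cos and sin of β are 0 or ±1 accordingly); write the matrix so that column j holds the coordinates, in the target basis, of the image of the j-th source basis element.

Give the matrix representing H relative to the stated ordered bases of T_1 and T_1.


the matrix is [[3, 0, 0]; [0, -3, 3]; [0, -3, -3]] (rows listed top to bottom)

image of 1: 3
image of cos x: -3cos x - 3sin x
image of sin x: 3cos x - 3sin x
each image's coordinates form column j of the matrix


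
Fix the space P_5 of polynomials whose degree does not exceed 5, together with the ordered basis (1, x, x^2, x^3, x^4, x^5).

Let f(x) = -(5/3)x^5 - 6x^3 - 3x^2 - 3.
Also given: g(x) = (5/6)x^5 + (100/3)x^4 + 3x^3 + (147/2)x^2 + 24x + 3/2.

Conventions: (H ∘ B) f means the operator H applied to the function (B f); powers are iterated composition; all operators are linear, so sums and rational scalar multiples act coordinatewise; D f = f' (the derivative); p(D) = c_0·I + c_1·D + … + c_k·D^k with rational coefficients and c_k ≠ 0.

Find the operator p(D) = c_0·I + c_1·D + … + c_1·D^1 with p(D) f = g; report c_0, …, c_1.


p(D) = -(1/2)·I − 4·D, i.e. c_0 = -1/2, c_1 = -4

D^0 f = -(5/3)x^5 - 6x^3 - 3x^2 - 3
D^1 f = -(25/3)x^4 - 18x^2 - 6x
matching coefficients of g against c_0 f + c_1 Df + … from the top degree down determines the c_i
solution: c_0 = -1/2, c_1 = -4


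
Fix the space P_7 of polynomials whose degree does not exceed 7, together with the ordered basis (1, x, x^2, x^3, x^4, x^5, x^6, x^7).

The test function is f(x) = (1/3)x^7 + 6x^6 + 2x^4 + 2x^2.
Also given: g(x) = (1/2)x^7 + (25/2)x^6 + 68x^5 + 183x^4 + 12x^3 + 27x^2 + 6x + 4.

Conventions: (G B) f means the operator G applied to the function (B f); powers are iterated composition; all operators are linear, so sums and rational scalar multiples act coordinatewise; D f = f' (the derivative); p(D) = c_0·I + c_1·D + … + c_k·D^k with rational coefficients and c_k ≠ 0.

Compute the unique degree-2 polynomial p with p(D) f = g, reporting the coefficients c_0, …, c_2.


D^0 f = (1/3)x^7 + 6x^6 + 2x^4 + 2x^2
D^1 f = (7/3)x^6 + 36x^5 + 8x^3 + 4x
D^2 f = 14x^5 + 180x^4 + 24x^2 + 4
matching coefficients of g against c_0 f + c_1 Df + … from the top degree down determines the c_i
solution: c_0 = 3/2, c_1 = 3/2, c_2 = 1

p(D) = (3/2)·I + (3/2)·D + D^2, i.e. c_0 = 3/2, c_1 = 3/2, c_2 = 1


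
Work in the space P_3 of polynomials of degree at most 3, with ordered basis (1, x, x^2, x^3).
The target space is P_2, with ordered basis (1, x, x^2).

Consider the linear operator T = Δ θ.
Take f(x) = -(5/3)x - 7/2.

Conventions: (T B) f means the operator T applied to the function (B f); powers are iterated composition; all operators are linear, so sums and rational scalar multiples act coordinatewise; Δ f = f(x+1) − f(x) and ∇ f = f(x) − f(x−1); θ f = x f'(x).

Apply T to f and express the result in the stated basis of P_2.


g(x) = -5/3

θ f = -(5/3)x
Δ θ f = -5/3


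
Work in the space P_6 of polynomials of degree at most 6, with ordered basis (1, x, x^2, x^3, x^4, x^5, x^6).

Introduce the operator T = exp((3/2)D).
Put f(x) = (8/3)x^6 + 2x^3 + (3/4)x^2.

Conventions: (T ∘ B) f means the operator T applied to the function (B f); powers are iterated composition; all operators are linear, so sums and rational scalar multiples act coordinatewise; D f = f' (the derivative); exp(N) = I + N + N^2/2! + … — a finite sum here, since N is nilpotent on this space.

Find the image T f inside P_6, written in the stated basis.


order-1 term: 24x^5 + 9x^2 + (9/4)x
order-2 term: 90x^4 + (27/2)x + 27/16
order-3 term: 180x^3 + 27/4
order-4 term: (405/2)x^2
order-5 term: (243/2)x
order-6 term: 243/8
the series for exp((3/2)D) f terminates at order 6
exp((3/2)D) f = (8/3)x^6 + 24x^5 + 90x^4 + 182x^3 + (849/4)x^2 + (549/4)x + 621/16

the result is g(x) = (8/3)x^6 + 24x^5 + 90x^4 + 182x^3 + (849/4)x^2 + (549/4)x + 621/16


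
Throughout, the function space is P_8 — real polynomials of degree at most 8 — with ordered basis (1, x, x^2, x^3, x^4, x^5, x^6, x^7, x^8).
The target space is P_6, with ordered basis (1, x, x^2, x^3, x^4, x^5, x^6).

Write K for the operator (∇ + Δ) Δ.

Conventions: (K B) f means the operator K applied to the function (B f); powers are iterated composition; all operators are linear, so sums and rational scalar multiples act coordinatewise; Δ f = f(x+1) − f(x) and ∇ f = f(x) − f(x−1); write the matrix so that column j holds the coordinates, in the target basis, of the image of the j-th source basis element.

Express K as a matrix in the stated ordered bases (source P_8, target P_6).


the matrix is [[0, 0, 4, 6, 16, 30, 64, 126, 256]; [0, 0, 0, 12, 24, 80, 180, 448, 1008]; [0, 0, 0, 0, 24, 60, 240, 630, 1792]; [0, 0, 0, 0, 0, 40, 120, 560, 1680]; [0, 0, 0, 0, 0, 0, 60, 210, 1120]; [0, 0, 0, 0, 0, 0, 0, 84, 336]; [0, 0, 0, 0, 0, 0, 0, 0, 112]] (rows listed top to bottom)

image of 1: 0
image of x: 0
image of x^2: 4
image of x^3: 12x + 6
image of x^4: 24x^2 + 24x + 16
image of x^5: 40x^3 + 60x^2 + 80x + 30
image of x^6: 60x^4 + 120x^3 + 240x^2 + 180x + 64
image of x^7: 84x^5 + 210x^4 + 560x^3 + 630x^2 + 448x + 126
image of x^8: 112x^6 + 336x^5 + 1120x^4 + 1680x^3 + 1792x^2 + 1008x + 256
each image's coordinates form column j of the matrix


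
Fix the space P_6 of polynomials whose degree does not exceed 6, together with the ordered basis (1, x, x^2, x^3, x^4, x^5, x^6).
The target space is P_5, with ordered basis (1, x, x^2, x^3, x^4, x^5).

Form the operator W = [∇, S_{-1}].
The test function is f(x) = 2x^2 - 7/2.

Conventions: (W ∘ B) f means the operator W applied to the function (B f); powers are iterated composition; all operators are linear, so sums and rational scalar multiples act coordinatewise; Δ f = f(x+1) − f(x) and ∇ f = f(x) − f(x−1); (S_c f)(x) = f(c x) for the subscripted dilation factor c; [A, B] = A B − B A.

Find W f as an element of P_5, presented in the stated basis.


S_{-1} f = 2x^2 - 7/2
∇ S_{-1} f = 4x - 2
∇ f = 4x - 2
S_{-1} ∇ f = -4x - 2
[∇, S_{-1}] f = 8x

the image equals g(x) = 8x


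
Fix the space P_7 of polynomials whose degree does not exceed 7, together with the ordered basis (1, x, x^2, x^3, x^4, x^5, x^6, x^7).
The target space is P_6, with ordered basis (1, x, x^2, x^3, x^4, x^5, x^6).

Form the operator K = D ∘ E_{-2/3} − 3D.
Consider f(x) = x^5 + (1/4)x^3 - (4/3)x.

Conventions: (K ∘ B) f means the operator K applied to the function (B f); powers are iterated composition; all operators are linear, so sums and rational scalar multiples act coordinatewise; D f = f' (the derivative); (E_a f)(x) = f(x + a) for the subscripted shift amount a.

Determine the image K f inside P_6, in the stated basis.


the image equals g(x) = -10x^4 - (40/3)x^3 + (71/6)x^2 - (187/27)x + 323/81

E_{-2/3} f = x^5 - (10/3)x^4 + (169/36)x^3 - (187/54)x^2 - (1/81)x + 166/243
D E_{-2/3} f = 5x^4 - (40/3)x^3 + (169/12)x^2 - (187/27)x - 1/81
D f = 5x^4 + (3/4)x^2 - 4/3
(-3D) f = -15x^4 - (9/4)x^2 + 4
(D ∘ E_{-2/3} − 3D) f = -10x^4 - (40/3)x^3 + (71/6)x^2 - (187/27)x + 323/81


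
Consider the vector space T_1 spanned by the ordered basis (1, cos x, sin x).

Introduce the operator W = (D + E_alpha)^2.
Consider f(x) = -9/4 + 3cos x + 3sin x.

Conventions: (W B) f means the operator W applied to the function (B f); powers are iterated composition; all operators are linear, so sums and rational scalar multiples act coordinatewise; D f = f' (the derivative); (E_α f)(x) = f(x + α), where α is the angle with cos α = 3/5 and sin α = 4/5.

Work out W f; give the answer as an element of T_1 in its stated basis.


D f = 3cos x - 3sin x
E_alpha f = -9/4 + (21/5)cos x - (3/5)sin x
(D + E_alpha) f = -9/4 + (36/5)cos x - (18/5)sin x
D (D + E_alpha) f = -(18/5)cos x - (36/5)sin x
E_alpha (D + E_alpha) f = -9/4 + (36/25)cos x - (198/25)sin x
(D + E_alpha) (D + E_alpha) f = -9/4 - (54/25)cos x - (378/25)sin x

the result is g(x) = -9/4 - (54/25)cos x - (378/25)sin x


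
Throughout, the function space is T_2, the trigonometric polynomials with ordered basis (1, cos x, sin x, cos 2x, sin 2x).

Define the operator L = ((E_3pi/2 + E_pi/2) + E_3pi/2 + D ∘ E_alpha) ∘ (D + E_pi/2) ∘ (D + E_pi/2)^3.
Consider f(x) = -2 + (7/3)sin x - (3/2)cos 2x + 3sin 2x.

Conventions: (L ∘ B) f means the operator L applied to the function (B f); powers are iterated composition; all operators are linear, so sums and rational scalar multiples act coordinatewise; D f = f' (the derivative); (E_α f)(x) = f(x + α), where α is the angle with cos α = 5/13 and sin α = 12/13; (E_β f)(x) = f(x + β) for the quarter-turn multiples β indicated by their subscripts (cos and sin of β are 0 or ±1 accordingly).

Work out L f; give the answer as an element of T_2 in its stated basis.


the image equals g(x) = -6 - (896/39)cos x - (448/13)sin x - (130395/338)cos 2x + (8430/169)sin 2x

D f = (7/3)cos x + 6cos 2x + 3sin 2x
E_pi/2 f = -2 + (7/3)cos x + (3/2)cos 2x - 3sin 2x
(D + E_pi/2) f = -2 + (14/3)cos x + (15/2)cos 2x
D (D + E_pi/2) f = -(14/3)sin x - 15sin 2x
E_pi/2 (D + E_pi/2) f = -2 - (14/3)sin x - (15/2)cos 2x
(D + E_pi/2) (D + E_pi/2) f = -2 - (28/3)sin x - (15/2)cos 2x - 15sin 2x
D (D + E_pi/2) (D + E_pi/2) f = -(28/3)cos x - 30cos 2x + 15sin 2x
E_pi/2 (D + E_pi/2) (D + E_pi/2) f = -2 - (28/3)cos x + (15/2)cos 2x + 15sin 2x
(D + E_pi/2) (D + E_pi/2) (D + E_pi/2) f = -2 - (56/3)cos x - (45/2)cos 2x + 30sin 2x
D (D + E_pi/2)^3 f = (56/3)sin x + 60cos 2x + 45sin 2x
E_pi/2 (D + E_pi/2)^3 f = -2 + (56/3)sin x + (45/2)cos 2x - 30sin 2x
(D + E_pi/2) (D + E_pi/2)^3 f = -2 + (112/3)sin x + (165/2)cos 2x + 15sin 2x
E_3pi/2 (D + E_pi/2) (D + E_pi/2)^3 f = -2 - (112/3)cos x - (165/2)cos 2x - 15sin 2x
E_pi/2 (D + E_pi/2) (D + E_pi/2)^3 f = -2 + (112/3)cos x - (165/2)cos 2x - 15sin 2x
(E_3pi/2 + E_pi/2) (D + E_pi/2) (D + E_pi/2)^3 f = -4 - 165cos 2x - 30sin 2x
E_3pi/2 (D + E_pi/2) (D + E_pi/2)^3 f = -2 - (112/3)cos x - (165/2)cos 2x - 15sin 2x
E_alpha (D + E_pi/2) (D + E_pi/2)^3 f = -2 + (448/13)cos x + (560/39)sin x - (16035/338)cos 2x - (11685/169)sin 2x
D E_alpha (D + E_pi/2) (D + E_pi/2)^3 f = (560/39)cos x - (448/13)sin x - (23370/169)cos 2x + (16035/169)sin 2x
((E_3pi/2 + E_pi/2) + E_3pi/2 + D ∘ E_alpha) (D + E_pi/2) (D + E_pi/2)^3 f = -6 - (896/39)cos x - (448/13)sin x - (130395/338)cos 2x + (8430/169)sin 2x


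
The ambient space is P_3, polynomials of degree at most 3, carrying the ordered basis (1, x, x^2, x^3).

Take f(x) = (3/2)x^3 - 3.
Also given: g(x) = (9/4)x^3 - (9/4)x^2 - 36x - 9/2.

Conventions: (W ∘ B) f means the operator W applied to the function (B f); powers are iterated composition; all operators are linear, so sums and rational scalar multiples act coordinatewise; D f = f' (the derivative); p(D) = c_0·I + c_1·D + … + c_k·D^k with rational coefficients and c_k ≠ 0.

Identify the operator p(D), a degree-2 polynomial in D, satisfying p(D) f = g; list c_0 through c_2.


D^0 f = (3/2)x^3 - 3
D^1 f = (9/2)x^2
D^2 f = 9x
matching coefficients of g against c_0 f + c_1 Df + … from the top degree down determines the c_i
solution: c_0 = 3/2, c_1 = -1/2, c_2 = -4

p(D) = (3/2)·I − (1/2)·D − 4·D^2, i.e. c_0 = 3/2, c_1 = -1/2, c_2 = -4


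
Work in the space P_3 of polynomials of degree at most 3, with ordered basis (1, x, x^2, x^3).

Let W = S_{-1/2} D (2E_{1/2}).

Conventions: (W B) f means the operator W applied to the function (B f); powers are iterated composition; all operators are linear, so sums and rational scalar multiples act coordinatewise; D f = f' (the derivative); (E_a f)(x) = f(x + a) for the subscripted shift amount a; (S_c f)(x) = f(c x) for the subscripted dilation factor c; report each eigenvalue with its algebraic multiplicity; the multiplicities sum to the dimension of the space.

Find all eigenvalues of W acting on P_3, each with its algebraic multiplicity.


λ = 0 (multiplicity 4)

image of 1: 0
image of x: 2
image of x^2: -2x + 2
image of x^3: (3/2)x^2 - 3x + 3/2
the matrix is upper triangular; its diagonal is (0, 0, 0, 0)
for a triangular matrix the eigenvalues are the diagonal entries, with algebraic multiplicity their repetition count


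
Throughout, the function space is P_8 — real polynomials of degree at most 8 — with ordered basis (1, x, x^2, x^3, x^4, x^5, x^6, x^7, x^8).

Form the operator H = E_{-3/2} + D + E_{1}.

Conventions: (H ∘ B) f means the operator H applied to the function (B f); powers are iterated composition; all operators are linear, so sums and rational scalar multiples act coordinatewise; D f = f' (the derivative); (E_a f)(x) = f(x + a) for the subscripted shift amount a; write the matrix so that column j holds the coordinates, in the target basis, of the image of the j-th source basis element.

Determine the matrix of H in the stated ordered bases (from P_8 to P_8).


image of 1: 2
image of x: 2x + 1/2
image of x^2: 2x^2 + x + 13/4
image of x^3: 2x^3 + (3/2)x^2 + (39/4)x - 19/8
image of x^4: 2x^4 + 2x^3 + (39/2)x^2 - (19/2)x + 97/16
image of x^5: 2x^5 + (5/2)x^4 + (65/2)x^3 - (95/4)x^2 + (485/16)x - 211/32
image of x^6: 2x^6 + 3x^5 + (195/4)x^4 - (95/2)x^3 + (1455/16)x^2 - (633/16)x + 793/64
image of x^7: 2x^7 + (7/2)x^6 + (273/4)x^5 - (665/8)x^4 + (3395/16)x^3 - (4431/32)x^2 + (5551/64)x - 2059/128
image of x^8: 2x^8 + 4x^7 + 91x^6 - 133x^5 + (3395/8)x^4 - (1477/4)x^3 + (5551/16)x^2 - (2059/16)x + 6817/256
each image's coordinates form column j of the matrix

the matrix is [[2, 1/2, 13/4, -19/8, 97/16, -211/32, 793/64, -2059/128, 6817/256]; [0, 2, 1, 39/4, -19/2, 485/16, -633/16, 5551/64, -2059/16]; [0, 0, 2, 3/2, 39/2, -95/4, 1455/16, -4431/32, 5551/16]; [0, 0, 0, 2, 2, 65/2, -95/2, 3395/16, -1477/4]; [0, 0, 0, 0, 2, 5/2, 195/4, -665/8, 3395/8]; [0, 0, 0, 0, 0, 2, 3, 273/4, -133]; [0, 0, 0, 0, 0, 0, 2, 7/2, 91]; [0, 0, 0, 0, 0, 0, 0, 2, 4]; [0, 0, 0, 0, 0, 0, 0, 0, 2]] (rows listed top to bottom)


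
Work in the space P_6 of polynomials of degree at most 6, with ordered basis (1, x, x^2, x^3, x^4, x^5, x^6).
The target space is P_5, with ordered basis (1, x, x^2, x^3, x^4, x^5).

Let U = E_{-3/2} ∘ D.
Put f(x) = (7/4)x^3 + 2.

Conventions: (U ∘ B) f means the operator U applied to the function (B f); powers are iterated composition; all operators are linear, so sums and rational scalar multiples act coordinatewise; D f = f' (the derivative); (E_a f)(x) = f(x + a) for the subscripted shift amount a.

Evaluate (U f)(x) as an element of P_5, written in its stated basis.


g(x) = (21/4)x^2 - (63/4)x + 189/16

D f = (21/4)x^2
E_{-3/2} D f = (21/4)x^2 - (63/4)x + 189/16


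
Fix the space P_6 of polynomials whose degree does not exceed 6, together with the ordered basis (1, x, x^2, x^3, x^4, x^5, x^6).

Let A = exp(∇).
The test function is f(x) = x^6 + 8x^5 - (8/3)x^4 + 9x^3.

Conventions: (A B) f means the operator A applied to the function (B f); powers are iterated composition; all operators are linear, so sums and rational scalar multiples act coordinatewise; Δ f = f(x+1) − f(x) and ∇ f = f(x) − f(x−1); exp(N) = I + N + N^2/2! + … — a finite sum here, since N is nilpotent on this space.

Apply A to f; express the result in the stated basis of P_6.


the result is g(x) = x^6 + 14x^5 + (112/3)x^4 - (65/3)x^3 - 38x^2 + (188/3)x - 14/3

order-1 term: 6x^5 + 25x^4 - (212/3)x^3 + 108x^2 - (215/3)x + 56/3
order-2 term: 15x^4 + 20x^3 - 151x^2 + 249x - 404/3
order-3 term: 20x^3 - 10x^2 - (302/3)x + 135
order-4 term: 15x^2 - 20x - 53/3
order-5 term: 6x - 7
order-6 term: 1
the series for exp(∇) f terminates at order 6
exp(∇) f = x^6 + 14x^5 + (112/3)x^4 - (65/3)x^3 - 38x^2 + (188/3)x - 14/3


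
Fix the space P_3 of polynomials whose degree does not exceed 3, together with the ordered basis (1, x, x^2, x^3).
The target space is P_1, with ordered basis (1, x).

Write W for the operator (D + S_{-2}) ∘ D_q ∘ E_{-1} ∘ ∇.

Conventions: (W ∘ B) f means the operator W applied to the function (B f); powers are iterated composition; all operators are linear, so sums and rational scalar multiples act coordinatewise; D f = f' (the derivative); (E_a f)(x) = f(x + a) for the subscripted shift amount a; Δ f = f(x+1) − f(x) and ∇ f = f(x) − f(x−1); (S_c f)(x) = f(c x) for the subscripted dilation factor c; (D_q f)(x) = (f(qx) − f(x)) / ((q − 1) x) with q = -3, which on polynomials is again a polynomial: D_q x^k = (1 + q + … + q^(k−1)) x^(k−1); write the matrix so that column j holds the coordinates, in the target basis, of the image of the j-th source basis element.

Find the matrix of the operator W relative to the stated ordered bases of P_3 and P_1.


image of 1: 0
image of x: 0
image of x^2: 2
image of x^3: 12x - 15
each image's coordinates form column j of the matrix

the matrix is [[0, 0, 2, -15]; [0, 0, 0, 12]] (rows listed top to bottom)


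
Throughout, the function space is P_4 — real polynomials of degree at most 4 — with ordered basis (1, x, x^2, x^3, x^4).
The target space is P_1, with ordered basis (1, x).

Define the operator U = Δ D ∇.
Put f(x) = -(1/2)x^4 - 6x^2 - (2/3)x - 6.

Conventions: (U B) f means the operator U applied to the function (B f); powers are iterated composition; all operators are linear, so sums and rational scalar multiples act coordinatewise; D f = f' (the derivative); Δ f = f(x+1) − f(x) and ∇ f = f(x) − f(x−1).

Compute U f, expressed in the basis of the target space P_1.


the result is g(x) = -12x

∇ f = -2x^3 + 3x^2 - 14x + 35/6
D ∇ f = -6x^2 + 6x - 14
Δ (D ∇) f = -12x


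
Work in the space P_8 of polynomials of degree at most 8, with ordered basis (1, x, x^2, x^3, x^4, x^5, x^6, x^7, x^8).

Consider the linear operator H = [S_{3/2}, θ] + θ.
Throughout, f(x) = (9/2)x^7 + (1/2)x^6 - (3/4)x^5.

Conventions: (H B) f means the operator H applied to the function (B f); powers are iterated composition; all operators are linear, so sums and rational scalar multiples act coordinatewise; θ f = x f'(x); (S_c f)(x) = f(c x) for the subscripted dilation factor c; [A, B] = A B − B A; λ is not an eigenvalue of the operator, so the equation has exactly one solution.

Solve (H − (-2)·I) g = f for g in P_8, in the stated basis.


write g with unknown coordinates in the stated basis and equate coefficients in (H − (-2)·I) g = f
solving from the highest basis element down gives g = (1/2)x^7 + (1/16)x^6 - (3/28)x^5
check: H g = (7/2)x^7 + (3/8)x^6 - (15/28)x^5
so H g − (-2)·g = (9/2)x^7 + (1/2)x^6 - (3/4)x^5 = f ✓

g(x) = (1/2)x^7 + (1/16)x^6 - (3/28)x^5


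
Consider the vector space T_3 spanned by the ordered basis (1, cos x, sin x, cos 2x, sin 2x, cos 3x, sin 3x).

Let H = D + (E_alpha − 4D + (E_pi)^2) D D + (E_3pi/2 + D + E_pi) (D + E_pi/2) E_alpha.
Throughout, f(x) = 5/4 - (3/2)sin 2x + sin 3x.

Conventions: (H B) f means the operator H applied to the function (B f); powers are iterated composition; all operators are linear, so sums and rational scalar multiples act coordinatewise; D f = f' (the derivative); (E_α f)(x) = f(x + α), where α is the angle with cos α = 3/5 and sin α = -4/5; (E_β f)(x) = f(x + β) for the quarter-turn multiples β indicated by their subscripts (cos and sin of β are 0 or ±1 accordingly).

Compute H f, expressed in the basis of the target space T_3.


D f = -3cos 2x + 3cos 3x
D f = -3cos 2x + 3cos 3x
D D f = 6sin 2x - 9sin 3x
E_alpha (D D) f = -(144/25)cos 2x - (42/25)sin 2x + (396/125)cos 3x + (1053/125)sin 3x
D (D D) f = 12cos 2x - 27cos 3x
(-4D) (D D) f = -48cos 2x + 108cos 3x
E_pi (D D) f = 6sin 2x + 9sin 3x
E_pi E_pi (D D) f = 6sin 2x - 9sin 3x
(E_alpha − 4D + (E_pi)^2) (D D) f = -(1344/25)cos 2x + (108/25)sin 2x + (13896/125)cos 3x - (72/125)sin 3x
E_alpha f = 5/4 + (36/25)cos 2x + (21/50)sin 2x - (44/125)cos 3x - (117/125)sin 3x
D E_alpha f = (21/25)cos 2x - (72/25)sin 2x - (351/125)cos 3x + (132/125)sin 3x
E_pi/2 E_alpha f = 5/4 - (36/25)cos 2x - (21/50)sin 2x + (117/125)cos 3x - (44/125)sin 3x
(D + E_pi/2) E_alpha f = 5/4 - (3/5)cos 2x - (33/10)sin 2x - (234/125)cos 3x + (88/125)sin 3x
E_3pi/2 (D + E_pi/2) E_alpha f = 5/4 + (3/5)cos 2x + (33/10)sin 2x + (88/125)cos 3x + (234/125)sin 3x
D (D + E_pi/2) E_alpha f = -(33/5)cos 2x + (6/5)sin 2x + (264/125)cos 3x + (702/125)sin 3x
E_pi (D + E_pi/2) E_alpha f = 5/4 - (3/5)cos 2x - (33/10)sin 2x + (234/125)cos 3x - (88/125)sin 3x
(E_3pi/2 + D + E_pi) (D + E_pi/2) E_alpha f = 5/2 - (33/5)cos 2x + (6/5)sin 2x + (586/125)cos 3x + (848/125)sin 3x
(D + (E_alpha − 4D + (E_pi)^2) D D + (E_3pi/2 + D + E_pi) (D + E_pi/2) E_alpha) f = 5/2 - (1584/25)cos 2x + (138/25)sin 2x + (14857/125)cos 3x + (776/125)sin 3x

the image equals g(x) = 5/2 - (1584/25)cos 2x + (138/25)sin 2x + (14857/125)cos 3x + (776/125)sin 3x


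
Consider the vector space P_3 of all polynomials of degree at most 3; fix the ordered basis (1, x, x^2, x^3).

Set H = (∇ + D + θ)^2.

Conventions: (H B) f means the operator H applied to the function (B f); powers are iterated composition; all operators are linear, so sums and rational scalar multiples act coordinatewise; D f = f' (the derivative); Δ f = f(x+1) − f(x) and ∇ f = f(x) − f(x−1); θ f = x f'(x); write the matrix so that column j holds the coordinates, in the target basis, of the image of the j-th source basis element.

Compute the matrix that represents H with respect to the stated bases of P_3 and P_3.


the matrix is [[0, 2, 6, -9]; [0, 1, 12, 12]; [0, 0, 4, 30]; [0, 0, 0, 9]] (rows listed top to bottom)

image of 1: 0
image of x: x + 2
image of x^2: 4x^2 + 12x + 6
image of x^3: 9x^3 + 30x^2 + 12x - 9
each image's coordinates form column j of the matrix
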